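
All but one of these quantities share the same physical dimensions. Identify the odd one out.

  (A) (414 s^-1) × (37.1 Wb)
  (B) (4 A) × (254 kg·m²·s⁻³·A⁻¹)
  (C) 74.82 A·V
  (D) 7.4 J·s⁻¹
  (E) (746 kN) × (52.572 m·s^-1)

(A)

Reduce each to base SI dimensions:
  (A) [s⁻¹] · [kg·m²·s⁻²·A⁻¹] = kg·m²·s⁻³·A⁻¹
  (B) [A] · [kg·m²·s⁻³·A⁻¹] = kg·m²·s⁻³
  (C) V·A = J·C⁻¹·A = kg·m²·s⁻³
  (D) J·s⁻¹ = N·m·s⁻¹ = kg·m²·s⁻³
  (E) [kg·m·s⁻²] · [m·s⁻¹] = kg·m²·s⁻³
All reduce to kg·m²·s⁻³ except (A), which is kg·m²·s⁻³·A⁻¹.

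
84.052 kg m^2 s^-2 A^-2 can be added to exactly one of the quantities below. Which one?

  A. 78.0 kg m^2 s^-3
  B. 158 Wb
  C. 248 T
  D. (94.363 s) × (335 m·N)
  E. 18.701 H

Reference: kg·m²·s⁻²·A⁻².
Each option:
  A. kg·m²·s⁻³
  B. Wb = V·s = kg·m²·s⁻²·A⁻¹
  C. T = Wb·m⁻² = kg·s⁻²·A⁻¹
  D. [s] · [kg·m²·s⁻²] = kg·m²·s⁻¹
  E. H = V·s·A⁻¹ = kg·m²·s⁻²·A⁻²  ← same
Only E. matches kg·m²·s⁻²·A⁻².

E.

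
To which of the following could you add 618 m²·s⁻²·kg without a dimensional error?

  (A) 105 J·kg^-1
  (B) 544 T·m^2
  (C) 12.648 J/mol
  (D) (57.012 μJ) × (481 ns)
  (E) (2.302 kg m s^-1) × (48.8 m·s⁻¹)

(E)

Reference: kg·m²·s⁻².
Each option:
  (A) J·kg⁻¹ = N·m·kg⁻¹ = m²·s⁻²
  (B) T·m² = Wb·m⁻²·m² = kg·m²·s⁻²·A⁻¹
  (C) J·mol⁻¹ = N·m·mol⁻¹ = kg·m²·s⁻²·mol⁻¹
  (D) [kg·m²·s⁻²] · [s] = kg·m²·s⁻¹
  (E) [kg·m·s⁻¹] · [m·s⁻¹] = kg·m²·s⁻²  ← same
Only (E) matches kg·m²·s⁻².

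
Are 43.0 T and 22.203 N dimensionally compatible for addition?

No

Expand each in SI base units:
  43.0 T:  T = Wb·m⁻² = kg·s⁻²·A⁻¹
  22.203 N:  N = kg·m·s⁻²
kg·s⁻²·A⁻¹ ≠ kg·m·s⁻², so they cannot be added.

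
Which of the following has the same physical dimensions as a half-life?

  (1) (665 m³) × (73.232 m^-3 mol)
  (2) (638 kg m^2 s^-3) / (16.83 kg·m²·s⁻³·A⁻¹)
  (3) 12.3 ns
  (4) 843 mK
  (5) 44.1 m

(3)

Reference: [half-life] = s.
Each option:
  (1) [m³] · [m⁻³·mol] = mol
  (2) [kg·m²·s⁻³] / [kg·m²·s⁻³·A⁻¹] = A
  (3) s  ← same
  (4) K
  (5) m
Only (3) matches s.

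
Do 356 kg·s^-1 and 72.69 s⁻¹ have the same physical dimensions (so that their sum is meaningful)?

Reduce each to base SI dimensions:
  356 kg·s^-1:  kg·s⁻¹
  72.69 s⁻¹:  s⁻¹
kg·s⁻¹ ≠ s⁻¹, so they cannot be added.

No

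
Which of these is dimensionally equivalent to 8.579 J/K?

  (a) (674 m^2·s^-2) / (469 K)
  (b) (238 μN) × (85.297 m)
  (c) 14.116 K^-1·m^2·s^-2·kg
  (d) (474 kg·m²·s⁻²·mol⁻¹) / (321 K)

Reference: J·K⁻¹ = N·m·K⁻¹ = kg·m²·s⁻²·K⁻¹.
Each option:
  (a) [m²·s⁻²] / [K] = m²·s⁻²·K⁻¹
  (b) [kg·m·s⁻²] · [m] = kg·m²·s⁻²
  (c) kg·m²·s⁻²·K⁻¹  ← same
  (d) [kg·m²·s⁻²·mol⁻¹] / [K] = kg·m²·s⁻²·K⁻¹·mol⁻¹
Only (c) matches kg·m²·s⁻²·K⁻¹.

(c)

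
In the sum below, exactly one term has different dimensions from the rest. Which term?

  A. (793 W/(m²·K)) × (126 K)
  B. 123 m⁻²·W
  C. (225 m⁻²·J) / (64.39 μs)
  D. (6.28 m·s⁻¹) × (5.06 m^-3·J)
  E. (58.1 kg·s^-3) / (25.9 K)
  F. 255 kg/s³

E.

Expand each in SI base units:
  A. [kg·s⁻³·K⁻¹] · [K] = kg·s⁻³
  B. W·m⁻² = J·s⁻¹·m⁻² = kg·s⁻³
  C. [kg·s⁻²] / [s] = kg·s⁻³
  D. [m·s⁻¹] · [kg·m⁻¹·s⁻²] = kg·s⁻³
  E. [kg·s⁻³] / [K] = kg·s⁻³·K⁻¹
  F. kg·s⁻³
All reduce to kg·s⁻³ except E., which is kg·s⁻³·K⁻¹.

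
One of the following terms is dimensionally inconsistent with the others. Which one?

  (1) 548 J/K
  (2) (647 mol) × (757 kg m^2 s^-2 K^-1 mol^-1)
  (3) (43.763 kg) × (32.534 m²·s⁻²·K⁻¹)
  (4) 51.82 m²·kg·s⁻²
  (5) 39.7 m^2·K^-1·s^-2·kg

(4)

Work out the base dimensions of each:
  (1) J·K⁻¹ = N·m·K⁻¹ = kg·m²·s⁻²·K⁻¹
  (2) [mol] · [kg·m²·s⁻²·K⁻¹·mol⁻¹] = kg·m²·s⁻²·K⁻¹
  (3) [kg] · [m²·s⁻²·K⁻¹] = kg·m²·s⁻²·K⁻¹
  (4) kg·m²·s⁻²
  (5) kg·m²·s⁻²·K⁻¹
All reduce to kg·m²·s⁻²·K⁻¹ except (4), which is kg·m²·s⁻².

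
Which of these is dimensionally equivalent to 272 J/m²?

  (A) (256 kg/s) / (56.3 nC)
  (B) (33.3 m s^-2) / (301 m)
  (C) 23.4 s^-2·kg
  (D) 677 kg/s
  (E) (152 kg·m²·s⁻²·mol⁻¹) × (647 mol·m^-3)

Reference: J·m⁻² = N·m·m⁻² = kg·s⁻².
Each option:
  (A) [kg·s⁻¹] / [s·A] = kg·s⁻²·A⁻¹
  (B) [m·s⁻²] / [m] = s⁻²
  (C) kg·s⁻²  ← same
  (D) kg·s⁻¹
  (E) [kg·m²·s⁻²·mol⁻¹] · [m⁻³·mol] = kg·m⁻¹·s⁻²
Only (C) matches kg·s⁻².

(C)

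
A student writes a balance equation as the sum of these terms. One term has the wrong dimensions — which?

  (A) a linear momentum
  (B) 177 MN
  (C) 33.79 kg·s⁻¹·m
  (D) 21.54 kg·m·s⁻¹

In SI base units:
  (A) [linear momentum] = kg·m·s⁻¹
  (B) N = kg·m·s⁻²
  (C) kg·m·s⁻¹
  (D) kg·m·s⁻¹
All reduce to kg·m·s⁻¹ except (B), which is kg·m·s⁻².

(B)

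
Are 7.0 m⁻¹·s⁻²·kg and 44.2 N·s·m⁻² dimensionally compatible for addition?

No

Reduce each to base SI dimensions:
  7.0 m⁻¹·s⁻²·kg:  kg·m⁻¹·s⁻²
  44.2 N·s·m⁻²:  N·s·m⁻² = kg·m·s⁻²·s·m⁻² = kg·m⁻¹·s⁻¹
kg·m⁻¹·s⁻² ≠ kg·m⁻¹·s⁻¹, so they cannot be added.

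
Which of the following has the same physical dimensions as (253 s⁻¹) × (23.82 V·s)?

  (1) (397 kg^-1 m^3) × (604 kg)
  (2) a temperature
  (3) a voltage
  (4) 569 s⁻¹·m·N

Reference: [s⁻¹] · [kg·m²·s⁻²·A⁻¹] = kg·m²·s⁻³·A⁻¹.
Each option:
  (1) [kg⁻¹·m³] · [kg] = m³
  (2) [temperature] = K
  (3) [voltage] = kg·m²·s⁻³·A⁻¹  ← same
  (4) N·m·s⁻¹ = kg·m·s⁻²·m·s⁻¹ = kg·m²·s⁻³
Only (3) matches kg·m²·s⁻³·A⁻¹.

(3)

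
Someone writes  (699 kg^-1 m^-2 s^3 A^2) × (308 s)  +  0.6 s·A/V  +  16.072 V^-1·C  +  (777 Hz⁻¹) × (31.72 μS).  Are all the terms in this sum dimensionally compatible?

Yes

Dimensions:
  (699 kg^-1 m^-2 s^3 A^2) × (308 s):  [kg⁻¹·m⁻²·s³·A²] · [s] = kg⁻¹·m⁻²·s⁴·A²
  0.6 s·A/V:  A·s·V⁻¹ = A·s·(J·C⁻¹)⁻¹ = kg⁻¹·m⁻²·s⁴·A²
  16.072 V^-1·C:  C·V⁻¹ = s·A·(J·C⁻¹)⁻¹ = kg⁻¹·m⁻²·s⁴·A²
  (777 Hz⁻¹) × (31.72 μS):  [s] · [kg⁻¹·m⁻²·s³·A²] = kg⁻¹·m⁻²·s⁴·A²
Every term reduces to kg⁻¹·m⁻²·s⁴·A².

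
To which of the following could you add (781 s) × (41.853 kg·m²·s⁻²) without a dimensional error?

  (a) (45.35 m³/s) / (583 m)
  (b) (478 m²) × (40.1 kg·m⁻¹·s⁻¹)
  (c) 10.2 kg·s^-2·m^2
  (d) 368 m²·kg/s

(d)

Reference: [s] · [kg·m²·s⁻²] = kg·m²·s⁻¹.
Each option:
  (a) [m³·s⁻¹] / [m] = m²·s⁻¹
  (b) [m²] · [kg·m⁻¹·s⁻¹] = kg·m·s⁻¹
  (c) kg·m²·s⁻²
  (d) kg·m²·s⁻¹  ← same
Only (d) matches kg·m²·s⁻¹.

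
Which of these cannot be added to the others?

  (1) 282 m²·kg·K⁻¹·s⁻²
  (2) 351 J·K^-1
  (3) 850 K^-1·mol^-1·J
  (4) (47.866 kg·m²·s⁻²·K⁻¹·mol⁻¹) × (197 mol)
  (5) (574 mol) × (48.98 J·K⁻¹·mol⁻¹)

Dimensions:
  (1) kg·m²·s⁻²·K⁻¹
  (2) J·K⁻¹ = N·m·K⁻¹ = kg·m²·s⁻²·K⁻¹
  (3) J·mol⁻¹·K⁻¹ = N·m·mol⁻¹·K⁻¹ = kg·m²·s⁻²·K⁻¹·mol⁻¹
  (4) [kg·m²·s⁻²·K⁻¹·mol⁻¹] · [mol] = kg·m²·s⁻²·K⁻¹
  (5) [mol] · [kg·m²·s⁻²·K⁻¹·mol⁻¹] = kg·m²·s⁻²·K⁻¹
All reduce to kg·m²·s⁻²·K⁻¹ except (3), which is kg·m²·s⁻²·K⁻¹·mol⁻¹.

(3)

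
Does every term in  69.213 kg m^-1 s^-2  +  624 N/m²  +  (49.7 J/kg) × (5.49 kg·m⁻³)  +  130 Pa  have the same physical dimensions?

Yes

Reduce each to base SI dimensions:
  69.213 kg m^-1 s^-2:  kg·m⁻¹·s⁻²
  624 N/m²:  N·m⁻² = kg·m·s⁻²·m⁻² = kg·m⁻¹·s⁻²
  (49.7 J/kg) × (5.49 kg·m⁻³):  [m²·s⁻²] · [kg·m⁻³] = kg·m⁻¹·s⁻²
  130 Pa:  Pa = N·m⁻² = kg·m⁻¹·s⁻²
Every term reduces to kg·m⁻¹·s⁻².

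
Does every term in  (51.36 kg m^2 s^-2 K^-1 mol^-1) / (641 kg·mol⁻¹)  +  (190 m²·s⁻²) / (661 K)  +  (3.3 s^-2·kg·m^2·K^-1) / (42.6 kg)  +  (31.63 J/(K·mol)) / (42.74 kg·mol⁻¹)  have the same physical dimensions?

Yes

Work out the base dimensions of each:
  (51.36 kg m^2 s^-2 K^-1 mol^-1) / (641 kg·mol⁻¹):  [kg·m²·s⁻²·K⁻¹·mol⁻¹] / [kg·mol⁻¹] = m²·s⁻²·K⁻¹
  (190 m²·s⁻²) / (661 K):  [m²·s⁻²] / [K] = m²·s⁻²·K⁻¹
  (3.3 s^-2·kg·m^2·K^-1) / (42.6 kg):  [kg·m²·s⁻²·K⁻¹] / [kg] = m²·s⁻²·K⁻¹
  (31.63 J/(K·mol)) / (42.74 kg·mol⁻¹):  [kg·m²·s⁻²·K⁻¹·mol⁻¹] / [kg·mol⁻¹] = m²·s⁻²·K⁻¹
Every term reduces to m²·s⁻²·K⁻¹.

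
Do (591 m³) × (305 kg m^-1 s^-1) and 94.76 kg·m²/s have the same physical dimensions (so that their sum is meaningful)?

In SI base units:
  (591 m³) × (305 kg m^-1 s^-1):  [m³] · [kg·m⁻¹·s⁻¹] = kg·m²·s⁻¹
  94.76 kg·m²/s:  kg·m²·s⁻¹
Both are kg·m²·s⁻¹, so they have the same dimensions and can be added.

Yes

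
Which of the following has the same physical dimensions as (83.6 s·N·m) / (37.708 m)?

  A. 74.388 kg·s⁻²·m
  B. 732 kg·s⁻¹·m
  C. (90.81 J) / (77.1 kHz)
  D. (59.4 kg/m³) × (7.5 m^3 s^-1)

Reference: [kg·m²·s⁻¹] / [m] = kg·m·s⁻¹.
Each option:
  A. kg·m·s⁻²
  B. kg·m·s⁻¹  ← same
  C. [kg·m²·s⁻²] / [s⁻¹] = kg·m²·s⁻¹
  D. [kg·m⁻³] · [m³·s⁻¹] = kg·s⁻¹
Only B. matches kg·m·s⁻¹.

B.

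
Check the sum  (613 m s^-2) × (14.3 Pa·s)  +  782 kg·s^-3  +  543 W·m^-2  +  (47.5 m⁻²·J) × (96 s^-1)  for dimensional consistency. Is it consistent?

Dimensions:
  (613 m s^-2) × (14.3 Pa·s):  [m·s⁻²] · [kg·m⁻¹·s⁻¹] = kg·s⁻³
  782 kg·s^-3:  kg·s⁻³
  543 W·m^-2:  W·m⁻² = J·s⁻¹·m⁻² = kg·s⁻³
  (47.5 m⁻²·J) × (96 s^-1):  [kg·s⁻²] · [s⁻¹] = kg·s⁻³
Every term reduces to kg·s⁻³.

Yes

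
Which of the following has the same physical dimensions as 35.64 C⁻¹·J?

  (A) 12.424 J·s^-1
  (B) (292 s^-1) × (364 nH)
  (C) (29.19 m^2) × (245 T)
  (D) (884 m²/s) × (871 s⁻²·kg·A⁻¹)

Reference: J·C⁻¹ = N·m·(s·A)⁻¹ = kg·m²·s⁻³·A⁻¹.
Each option:
  (A) J·s⁻¹ = N·m·s⁻¹ = kg·m²·s⁻³
  (B) [s⁻¹] · [kg·m²·s⁻²·A⁻²] = kg·m²·s⁻³·A⁻²
  (C) [m²] · [kg·s⁻²·A⁻¹] = kg·m²·s⁻²·A⁻¹
  (D) [m²·s⁻¹] · [kg·s⁻²·A⁻¹] = kg·m²·s⁻³·A⁻¹  ← same
Only (D) matches kg·m²·s⁻³·A⁻¹.

(D)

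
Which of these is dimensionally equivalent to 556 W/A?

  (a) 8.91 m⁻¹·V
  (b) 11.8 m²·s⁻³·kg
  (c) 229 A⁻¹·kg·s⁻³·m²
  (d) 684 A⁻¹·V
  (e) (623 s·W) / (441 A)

Reference: W·A⁻¹ = J·s⁻¹·A⁻¹ = kg·m²·s⁻³·A⁻¹.
Each option:
  (a) V·m⁻¹ = J·C⁻¹·m⁻¹ = kg·m·s⁻³·A⁻¹
  (b) kg·m²·s⁻³
  (c) kg·m²·s⁻³·A⁻¹  ← same
  (d) V·A⁻¹ = J·C⁻¹·A⁻¹ = kg·m²·s⁻³·A⁻²
  (e) [kg·m²·s⁻²] / [A] = kg·m²·s⁻²·A⁻¹
Only (c) matches kg·m²·s⁻³·A⁻¹.

(c)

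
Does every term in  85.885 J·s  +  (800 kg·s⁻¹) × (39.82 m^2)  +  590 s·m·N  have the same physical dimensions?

Work out the base dimensions of each:
  85.885 J·s:  J·s = N·m·s = kg·m²·s⁻¹
  (800 kg·s⁻¹) × (39.82 m^2):  [kg·s⁻¹] · [m²] = kg·m²·s⁻¹
  590 s·m·N:  N·m·s = kg·m·s⁻²·m·s = kg·m²·s⁻¹
Every term reduces to kg·m²·s⁻¹.

Yes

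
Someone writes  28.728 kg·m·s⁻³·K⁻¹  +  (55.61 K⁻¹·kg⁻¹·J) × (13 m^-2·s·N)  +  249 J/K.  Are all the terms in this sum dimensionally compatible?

No

Reduce each to base SI dimensions:
  28.728 kg·m·s⁻³·K⁻¹:  kg·m·s⁻³·K⁻¹
  (55.61 K⁻¹·kg⁻¹·J) × (13 m^-2·s·N):  [m²·s⁻²·K⁻¹] · [kg·m⁻¹·s⁻¹] = kg·m·s⁻³·K⁻¹
  249 J/K:  J·K⁻¹ = N·m·K⁻¹ = kg·m²·s⁻²·K⁻¹
The terms do not share a single dimension (kg·m²·s⁻²·K⁻¹ vs kg·m·s⁻³·K⁻¹).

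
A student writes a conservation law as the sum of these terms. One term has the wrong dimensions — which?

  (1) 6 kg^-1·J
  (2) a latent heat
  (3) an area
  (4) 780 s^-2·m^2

(3)

Reduce each to base SI dimensions:
  (1) J·kg⁻¹ = N·m·kg⁻¹ = m²·s⁻²
  (2) [latent heat] = m²·s⁻²
  (3) [area] = m²
  (4) m²·s⁻²
All reduce to m²·s⁻² except (3), which is m².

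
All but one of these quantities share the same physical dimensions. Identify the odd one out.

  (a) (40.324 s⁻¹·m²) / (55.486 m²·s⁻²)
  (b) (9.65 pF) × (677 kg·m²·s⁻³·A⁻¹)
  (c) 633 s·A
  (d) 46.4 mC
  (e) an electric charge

Reduce each to base SI dimensions:
  (a) [m²·s⁻¹] / [m²·s⁻²] = s
  (b) [kg⁻¹·m⁻²·s⁴·A²] · [kg·m²·s⁻³·A⁻¹] = s·A
  (c) A·s = s·A
  (d) C = s·A
  (e) [electric charge] = s·A
All reduce to s·A except (a), which is s.

(a)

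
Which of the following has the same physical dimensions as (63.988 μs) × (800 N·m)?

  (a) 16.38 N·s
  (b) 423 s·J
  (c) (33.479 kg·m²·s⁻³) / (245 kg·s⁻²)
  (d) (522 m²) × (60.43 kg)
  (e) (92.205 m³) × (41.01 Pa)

(b)

Reference: [s] · [kg·m²·s⁻²] = kg·m²·s⁻¹.
Each option:
  (a) N·s = kg·m·s⁻²·s = kg·m·s⁻¹
  (b) J·s = N·m·s = kg·m²·s⁻¹  ← same
  (c) [kg·m²·s⁻³] / [kg·s⁻²] = m²·s⁻¹
  (d) [m²] · [kg] = kg·m²
  (e) [m³] · [kg·m⁻¹·s⁻²] = kg·m²·s⁻²
Only (b) matches kg·m²·s⁻¹.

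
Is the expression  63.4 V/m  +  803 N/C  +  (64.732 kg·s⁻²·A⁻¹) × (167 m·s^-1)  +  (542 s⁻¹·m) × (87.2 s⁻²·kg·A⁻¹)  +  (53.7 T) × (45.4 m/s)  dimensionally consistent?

Yes

Expand each in SI base units:
  63.4 V/m:  V·m⁻¹ = J·C⁻¹·m⁻¹ = kg·m·s⁻³·A⁻¹
  803 N/C:  N·C⁻¹ = kg·m·s⁻²·(s·A)⁻¹ = kg·m·s⁻³·A⁻¹
  (64.732 kg·s⁻²·A⁻¹) × (167 m·s^-1):  [kg·s⁻²·A⁻¹] · [m·s⁻¹] = kg·m·s⁻³·A⁻¹
  (542 s⁻¹·m) × (87.2 s⁻²·kg·A⁻¹):  [m·s⁻¹] · [kg·s⁻²·A⁻¹] = kg·m·s⁻³·A⁻¹
  (53.7 T) × (45.4 m/s):  [kg·s⁻²·A⁻¹] · [m·s⁻¹] = kg·m·s⁻³·A⁻¹
Every term reduces to kg·m·s⁻³·A⁻¹.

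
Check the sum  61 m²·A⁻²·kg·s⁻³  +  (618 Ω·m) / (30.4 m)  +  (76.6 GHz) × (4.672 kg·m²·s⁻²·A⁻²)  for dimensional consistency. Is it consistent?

Work out the base dimensions of each:
  61 m²·A⁻²·kg·s⁻³:  kg·m²·s⁻³·A⁻²
  (618 Ω·m) / (30.4 m):  [kg·m³·s⁻³·A⁻²] / [m] = kg·m²·s⁻³·A⁻²
  (76.6 GHz) × (4.672 kg·m²·s⁻²·A⁻²):  [s⁻¹] · [kg·m²·s⁻²·A⁻²] = kg·m²·s⁻³·A⁻²
Every term reduces to kg·m²·s⁻³·A⁻².

Yes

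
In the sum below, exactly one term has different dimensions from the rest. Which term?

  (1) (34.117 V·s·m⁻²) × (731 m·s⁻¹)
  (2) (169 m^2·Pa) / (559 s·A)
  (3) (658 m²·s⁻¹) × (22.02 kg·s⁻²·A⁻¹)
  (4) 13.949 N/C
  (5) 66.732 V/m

(3)

Dimensions:
  (1) [kg·s⁻²·A⁻¹] · [m·s⁻¹] = kg·m·s⁻³·A⁻¹
  (2) [kg·m·s⁻²] / [s·A] = kg·m·s⁻³·A⁻¹
  (3) [m²·s⁻¹] · [kg·s⁻²·A⁻¹] = kg·m²·s⁻³·A⁻¹
  (4) N·C⁻¹ = kg·m·s⁻²·(s·A)⁻¹ = kg·m·s⁻³·A⁻¹
  (5) V·m⁻¹ = J·C⁻¹·m⁻¹ = kg·m·s⁻³·A⁻¹
All reduce to kg·m·s⁻³·A⁻¹ except (3), which is kg·m²·s⁻³·A⁻¹.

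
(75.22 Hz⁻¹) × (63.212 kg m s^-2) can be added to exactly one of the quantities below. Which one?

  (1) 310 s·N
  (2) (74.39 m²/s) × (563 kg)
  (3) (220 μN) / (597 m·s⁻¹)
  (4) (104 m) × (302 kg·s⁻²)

Reference: [s] · [kg·m·s⁻²] = kg·m·s⁻¹.
Each option:
  (1) N·s = kg·m·s⁻²·s = kg·m·s⁻¹  ← same
  (2) [m²·s⁻¹] · [kg] = kg·m²·s⁻¹
  (3) [kg·m·s⁻²] / [m·s⁻¹] = kg·s⁻¹
  (4) [m] · [kg·s⁻²] = kg·m·s⁻²
Only (1) matches kg·m·s⁻¹.

(1)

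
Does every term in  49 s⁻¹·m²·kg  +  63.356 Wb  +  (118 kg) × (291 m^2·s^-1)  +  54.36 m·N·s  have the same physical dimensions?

No

Dimensions:
  49 s⁻¹·m²·kg:  kg·m²·s⁻¹
  63.356 Wb:  Wb = V·s = kg·m²·s⁻²·A⁻¹
  (118 kg) × (291 m^2·s^-1):  [kg] · [m²·s⁻¹] = kg·m²·s⁻¹
  54.36 m·N·s:  N·m·s = kg·m·s⁻²·m·s = kg·m²·s⁻¹
The terms do not share a single dimension (kg·m²·s⁻²·A⁻¹ vs kg·m²·s⁻¹).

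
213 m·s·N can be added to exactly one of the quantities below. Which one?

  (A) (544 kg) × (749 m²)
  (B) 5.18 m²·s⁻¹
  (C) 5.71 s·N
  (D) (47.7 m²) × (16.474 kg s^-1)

(D)

Reference: N·m·s = kg·m·s⁻²·m·s = kg·m²·s⁻¹.
Each option:
  (A) [kg] · [m²] = kg·m²
  (B) m²·s⁻¹
  (C) N·s = kg·m·s⁻²·s = kg·m·s⁻¹
  (D) [m²] · [kg·s⁻¹] = kg·m²·s⁻¹  ← same
Only (D) matches kg·m²·s⁻¹.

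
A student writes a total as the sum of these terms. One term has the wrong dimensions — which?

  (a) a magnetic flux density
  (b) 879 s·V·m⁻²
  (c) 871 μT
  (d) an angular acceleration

Dimensions:
  (a) [magnetic flux density] = kg·s⁻²·A⁻¹
  (b) V·s·m⁻² = J·C⁻¹·s·m⁻² = kg·s⁻²·A⁻¹
  (c) T = Wb·m⁻² = kg·s⁻²·A⁻¹
  (d) [angular acceleration] = s⁻²
All reduce to kg·s⁻²·A⁻¹ except (d), which is s⁻².

(d)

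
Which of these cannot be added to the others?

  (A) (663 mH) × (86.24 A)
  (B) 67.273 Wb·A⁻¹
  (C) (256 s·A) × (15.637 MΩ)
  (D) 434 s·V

Expand each in SI base units:
  (A) [kg·m²·s⁻²·A⁻²] · [A] = kg·m²·s⁻²·A⁻¹
  (B) Wb·A⁻¹ = V·s·A⁻¹ = kg·m²·s⁻²·A⁻²
  (C) [s·A] · [kg·m²·s⁻³·A⁻²] = kg·m²·s⁻²·A⁻¹
  (D) V·s = J·C⁻¹·s = kg·m²·s⁻²·A⁻¹
All reduce to kg·m²·s⁻²·A⁻¹ except (B), which is kg·m²·s⁻²·A⁻².

(B)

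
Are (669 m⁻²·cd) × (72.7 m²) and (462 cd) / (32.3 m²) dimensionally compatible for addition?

Work out the base dimensions of each:
  (669 m⁻²·cd) × (72.7 m²):  [m⁻²·cd] · [m²] = cd
  (462 cd) / (32.3 m²):  [cd] / [m²] = m⁻²·cd
cd ≠ m⁻²·cd, so they cannot be added.

No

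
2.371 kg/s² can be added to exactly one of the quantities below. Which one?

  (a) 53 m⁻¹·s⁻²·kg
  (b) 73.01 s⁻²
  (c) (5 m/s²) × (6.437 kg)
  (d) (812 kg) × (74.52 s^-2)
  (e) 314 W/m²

(d)

Reference: kg·s⁻².
Each option:
  (a) kg·m⁻¹·s⁻²
  (b) s⁻²
  (c) [m·s⁻²] · [kg] = kg·m·s⁻²
  (d) [kg] · [s⁻²] = kg·s⁻²  ← same
  (e) W·m⁻² = J·s⁻¹·m⁻² = kg·s⁻³
Only (d) matches kg·s⁻².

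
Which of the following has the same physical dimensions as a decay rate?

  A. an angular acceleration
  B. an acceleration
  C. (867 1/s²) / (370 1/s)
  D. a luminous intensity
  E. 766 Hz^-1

Reference: [decay rate] = s⁻¹.
Each option:
  A. [angular acceleration] = s⁻²
  B. [acceleration] = m·s⁻²
  C. [s⁻²] / [s⁻¹] = s⁻¹  ← same
  D. [luminous intensity] = cd
  E. Hz⁻¹ = (s⁻¹)⁻¹ = s
Only C. matches s⁻¹.

C.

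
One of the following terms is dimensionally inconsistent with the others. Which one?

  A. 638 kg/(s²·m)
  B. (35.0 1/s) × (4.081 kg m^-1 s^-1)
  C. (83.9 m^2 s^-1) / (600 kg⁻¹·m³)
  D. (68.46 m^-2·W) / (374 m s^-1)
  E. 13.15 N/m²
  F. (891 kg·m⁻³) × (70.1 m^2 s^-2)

C.

Expand each in SI base units:
  A. kg·m⁻¹·s⁻²
  B. [s⁻¹] · [kg·m⁻¹·s⁻¹] = kg·m⁻¹·s⁻²
  C. [m²·s⁻¹] / [kg⁻¹·m³] = kg·m⁻¹·s⁻¹
  D. [kg·s⁻³] / [m·s⁻¹] = kg·m⁻¹·s⁻²
  E. N·m⁻² = kg·m·s⁻²·m⁻² = kg·m⁻¹·s⁻²
  F. [kg·m⁻³] · [m²·s⁻²] = kg·m⁻¹·s⁻²
All reduce to kg·m⁻¹·s⁻² except C., which is kg·m⁻¹·s⁻¹.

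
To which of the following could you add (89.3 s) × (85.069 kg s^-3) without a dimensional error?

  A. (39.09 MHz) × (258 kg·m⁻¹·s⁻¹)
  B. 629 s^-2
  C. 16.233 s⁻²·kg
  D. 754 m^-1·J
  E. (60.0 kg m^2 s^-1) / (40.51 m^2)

C.

Reference: [s] · [kg·s⁻³] = kg·s⁻².
Each option:
  A. [s⁻¹] · [kg·m⁻¹·s⁻¹] = kg·m⁻¹·s⁻²
  B. s⁻²
  C. kg·s⁻²  ← same
  D. J·m⁻¹ = N·m·m⁻¹ = kg·m·s⁻²
  E. [kg·m²·s⁻¹] / [m²] = kg·s⁻¹
Only C. matches kg·s⁻².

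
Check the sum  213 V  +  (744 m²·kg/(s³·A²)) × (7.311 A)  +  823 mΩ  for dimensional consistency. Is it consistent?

No

Reduce each to base SI dimensions:
  213 V:  V = J·C⁻¹ = kg·m²·s⁻³·A⁻¹
  (744 m²·kg/(s³·A²)) × (7.311 A):  [kg·m²·s⁻³·A⁻²] · [A] = kg·m²·s⁻³·A⁻¹
  823 mΩ:  Ω = V·A⁻¹ = kg·m²·s⁻³·A⁻²
The terms do not share a single dimension (kg·m²·s⁻³·A⁻² vs kg·m²·s⁻³·A⁻¹).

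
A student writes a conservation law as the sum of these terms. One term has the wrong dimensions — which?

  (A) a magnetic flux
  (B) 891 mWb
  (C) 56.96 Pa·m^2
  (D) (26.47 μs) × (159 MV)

(C)

Work out the base dimensions of each:
  (A) [magnetic flux] = kg·m²·s⁻²·A⁻¹
  (B) Wb = V·s = kg·m²·s⁻²·A⁻¹
  (C) Pa·m² = N·m⁻²·m² = kg·m·s⁻²
  (D) [s] · [kg·m²·s⁻³·A⁻¹] = kg·m²·s⁻²·A⁻¹
All reduce to kg·m²·s⁻²·A⁻¹ except (C), which is kg·m·s⁻².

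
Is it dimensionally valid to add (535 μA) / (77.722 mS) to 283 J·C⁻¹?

Yes

Dimensions:
  (535 μA) / (77.722 mS):  [A] / [kg⁻¹·m⁻²·s³·A²] = kg·m²·s⁻³·A⁻¹
  283 J·C⁻¹:  J·C⁻¹ = N·m·(s·A)⁻¹ = kg·m²·s⁻³·A⁻¹
Both are kg·m²·s⁻³·A⁻¹, so they have the same dimensions and can be added.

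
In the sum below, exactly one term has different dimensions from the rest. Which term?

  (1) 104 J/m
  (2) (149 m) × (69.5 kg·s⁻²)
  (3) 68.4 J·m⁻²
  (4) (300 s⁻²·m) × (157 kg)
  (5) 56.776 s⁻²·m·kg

(3)

Work out the base dimensions of each:
  (1) J·m⁻¹ = N·m·m⁻¹ = kg·m·s⁻²
  (2) [m] · [kg·s⁻²] = kg·m·s⁻²
  (3) J·m⁻² = N·m·m⁻² = kg·s⁻²
  (4) [m·s⁻²] · [kg] = kg·m·s⁻²
  (5) kg·m·s⁻²
All reduce to kg·m·s⁻² except (3), which is kg·s⁻².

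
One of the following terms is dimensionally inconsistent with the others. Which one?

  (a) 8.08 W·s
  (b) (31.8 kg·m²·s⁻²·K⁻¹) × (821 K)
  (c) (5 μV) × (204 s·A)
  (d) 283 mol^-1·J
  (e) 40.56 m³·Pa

(d)

Expand each in SI base units:
  (a) W·s = J·s⁻¹·s = kg·m²·s⁻²
  (b) [kg·m²·s⁻²·K⁻¹] · [K] = kg·m²·s⁻²
  (c) [kg·m²·s⁻³·A⁻¹] · [s·A] = kg·m²·s⁻²
  (d) J·mol⁻¹ = N·m·mol⁻¹ = kg·m²·s⁻²·mol⁻¹
  (e) Pa·m³ = N·m⁻²·m³ = kg·m²·s⁻²
All reduce to kg·m²·s⁻² except (d), which is kg·m²·s⁻²·mol⁻¹.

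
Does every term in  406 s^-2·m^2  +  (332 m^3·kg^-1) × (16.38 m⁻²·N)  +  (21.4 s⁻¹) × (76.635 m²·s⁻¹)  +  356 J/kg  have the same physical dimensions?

Yes

Work out the base dimensions of each:
  406 s^-2·m^2:  m²·s⁻²
  (332 m^3·kg^-1) × (16.38 m⁻²·N):  [kg⁻¹·m³] · [kg·m⁻¹·s⁻²] = m²·s⁻²
  (21.4 s⁻¹) × (76.635 m²·s⁻¹):  [s⁻¹] · [m²·s⁻¹] = m²·s⁻²
  356 J/kg:  J·kg⁻¹ = N·m·kg⁻¹ = m²·s⁻²
Every term reduces to m²·s⁻².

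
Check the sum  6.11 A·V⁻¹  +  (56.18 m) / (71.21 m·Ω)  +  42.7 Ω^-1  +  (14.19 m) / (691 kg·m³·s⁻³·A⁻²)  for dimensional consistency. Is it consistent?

Yes

Reduce each to base SI dimensions:
  6.11 A·V⁻¹:  A·V⁻¹ = A·(J·C⁻¹)⁻¹ = kg⁻¹·m⁻²·s³·A²
  (56.18 m) / (71.21 m·Ω):  [m] / [kg·m³·s⁻³·A⁻²] = kg⁻¹·m⁻²·s³·A²
  42.7 Ω^-1:  Ω⁻¹ = (V·A⁻¹)⁻¹ = kg⁻¹·m⁻²·s³·A²
  (14.19 m) / (691 kg·m³·s⁻³·A⁻²):  [m] / [kg·m³·s⁻³·A⁻²] = kg⁻¹·m⁻²·s³·A²
Every term reduces to kg⁻¹·m⁻²·s³·A².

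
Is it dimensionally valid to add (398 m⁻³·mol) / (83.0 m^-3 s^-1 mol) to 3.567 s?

Dimensions:
  (398 m⁻³·mol) / (83.0 m^-3 s^-1 mol):  [m⁻³·mol] / [m⁻³·s⁻¹·mol] = s
  3.567 s:  s
Both are s, so they have the same dimensions and can be added.

Yes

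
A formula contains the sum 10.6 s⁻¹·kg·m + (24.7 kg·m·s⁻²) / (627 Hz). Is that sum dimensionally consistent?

Expand each in SI base units:
  10.6 s⁻¹·kg·m:  kg·m·s⁻¹
  (24.7 kg·m·s⁻²) / (627 Hz):  [kg·m·s⁻²] / [s⁻¹] = kg·m·s⁻¹
Both are kg·m·s⁻¹, so they have the same dimensions and can be added.

Yes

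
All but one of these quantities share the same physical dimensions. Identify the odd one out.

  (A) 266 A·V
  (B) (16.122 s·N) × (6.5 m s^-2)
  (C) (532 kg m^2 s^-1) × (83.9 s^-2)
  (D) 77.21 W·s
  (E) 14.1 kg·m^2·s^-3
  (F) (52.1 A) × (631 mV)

(D)

In SI base units:
  (A) V·A = J·C⁻¹·A = kg·m²·s⁻³
  (B) [kg·m·s⁻¹] · [m·s⁻²] = kg·m²·s⁻³
  (C) [kg·m²·s⁻¹] · [s⁻²] = kg·m²·s⁻³
  (D) W·s = J·s⁻¹·s = kg·m²·s⁻²
  (E) kg·m²·s⁻³
  (F) [A] · [kg·m²·s⁻³·A⁻¹] = kg·m²·s⁻³
All reduce to kg·m²·s⁻³ except (D), which is kg·m²·s⁻².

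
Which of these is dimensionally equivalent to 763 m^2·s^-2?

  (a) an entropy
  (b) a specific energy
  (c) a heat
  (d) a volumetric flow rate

Reference: m²·s⁻².
Each option:
  (a) [entropy] = kg·m²·s⁻²·K⁻¹
  (b) [specific energy] = m²·s⁻²  ← same
  (c) [heat] = kg·m²·s⁻²
  (d) [volumetric flow rate] = m³·s⁻¹
Only (b) matches m²·s⁻².

(b)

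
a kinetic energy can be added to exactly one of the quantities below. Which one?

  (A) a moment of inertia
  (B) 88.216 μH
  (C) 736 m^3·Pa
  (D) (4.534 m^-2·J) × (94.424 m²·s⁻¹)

(C)

Reference: [kinetic energy] = kg·m²·s⁻².
Each option:
  (A) [moment of inertia] = kg·m²
  (B) H = V·s·A⁻¹ = kg·m²·s⁻²·A⁻²
  (C) Pa·m³ = N·m⁻²·m³ = kg·m²·s⁻²  ← same
  (D) [kg·s⁻²] · [m²·s⁻¹] = kg·m²·s⁻³
Only (C) matches kg·m²·s⁻².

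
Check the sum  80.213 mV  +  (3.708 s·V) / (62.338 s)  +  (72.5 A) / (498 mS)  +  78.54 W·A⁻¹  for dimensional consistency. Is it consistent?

Yes

Dimensions:
  80.213 mV:  V = J·C⁻¹ = kg·m²·s⁻³·A⁻¹
  (3.708 s·V) / (62.338 s):  [kg·m²·s⁻²·A⁻¹] / [s] = kg·m²·s⁻³·A⁻¹
  (72.5 A) / (498 mS):  [A] / [kg⁻¹·m⁻²·s³·A²] = kg·m²·s⁻³·A⁻¹
  78.54 W·A⁻¹:  W·A⁻¹ = J·s⁻¹·A⁻¹ = kg·m²·s⁻³·A⁻¹
Every term reduces to kg·m²·s⁻³·A⁻¹.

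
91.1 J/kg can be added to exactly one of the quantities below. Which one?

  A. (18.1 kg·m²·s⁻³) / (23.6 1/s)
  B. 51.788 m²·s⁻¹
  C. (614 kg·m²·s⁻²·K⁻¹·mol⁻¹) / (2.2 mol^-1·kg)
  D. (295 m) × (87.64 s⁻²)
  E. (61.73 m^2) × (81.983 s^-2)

E.

Reference: J·kg⁻¹ = N·m·kg⁻¹ = m²·s⁻².
Each option:
  A. [kg·m²·s⁻³] / [s⁻¹] = kg·m²·s⁻²
  B. m²·s⁻¹
  C. [kg·m²·s⁻²·K⁻¹·mol⁻¹] / [kg·mol⁻¹] = m²·s⁻²·K⁻¹
  D. [m] · [s⁻²] = m·s⁻²
  E. [m²] · [s⁻²] = m²·s⁻²  ← same
Only E. matches m²·s⁻².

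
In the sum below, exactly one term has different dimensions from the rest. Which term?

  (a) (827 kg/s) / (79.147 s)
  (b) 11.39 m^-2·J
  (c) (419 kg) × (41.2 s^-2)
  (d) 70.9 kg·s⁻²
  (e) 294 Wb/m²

Reduce each to base SI dimensions:
  (a) [kg·s⁻¹] / [s] = kg·s⁻²
  (b) J·m⁻² = N·m·m⁻² = kg·s⁻²
  (c) [kg] · [s⁻²] = kg·s⁻²
  (d) kg·s⁻²
  (e) Wb·m⁻² = V·s·m⁻² = kg·s⁻²·A⁻¹
All reduce to kg·s⁻² except (e), which is kg·s⁻²·A⁻¹.

(e)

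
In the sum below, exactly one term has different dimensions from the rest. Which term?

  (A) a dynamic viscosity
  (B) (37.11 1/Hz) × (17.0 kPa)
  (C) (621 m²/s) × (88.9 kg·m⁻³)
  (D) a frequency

(D)

Work out the base dimensions of each:
  (A) [dynamic viscosity] = kg·m⁻¹·s⁻¹
  (B) [s] · [kg·m⁻¹·s⁻²] = kg·m⁻¹·s⁻¹
  (C) [m²·s⁻¹] · [kg·m⁻³] = kg·m⁻¹·s⁻¹
  (D) [frequency] = s⁻¹
All reduce to kg·m⁻¹·s⁻¹ except (D), which is s⁻¹.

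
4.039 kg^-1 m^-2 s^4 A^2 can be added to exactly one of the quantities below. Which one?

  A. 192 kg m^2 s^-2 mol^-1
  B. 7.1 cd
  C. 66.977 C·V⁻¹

Reference: kg⁻¹·m⁻²·s⁴·A².
Each option:
  A. kg·m²·s⁻²·mol⁻¹
  B. cd
  C. C·V⁻¹ = s·A·(J·C⁻¹)⁻¹ = kg⁻¹·m⁻²·s⁴·A²  ← same
Only C. matches kg⁻¹·m⁻²·s⁴·A².

C.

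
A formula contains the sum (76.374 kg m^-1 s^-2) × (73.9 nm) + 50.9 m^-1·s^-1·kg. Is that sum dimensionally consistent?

No

Expand each in SI base units:
  (76.374 kg m^-1 s^-2) × (73.9 nm):  [kg·m⁻¹·s⁻²] · [m] = kg·s⁻²
  50.9 m^-1·s^-1·kg:  kg·m⁻¹·s⁻¹
kg·s⁻² ≠ kg·m⁻¹·s⁻¹, so they cannot be added.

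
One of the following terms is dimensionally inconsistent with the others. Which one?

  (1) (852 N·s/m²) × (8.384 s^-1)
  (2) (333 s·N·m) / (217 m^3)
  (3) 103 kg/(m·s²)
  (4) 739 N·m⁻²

Reduce each to base SI dimensions:
  (1) [kg·m⁻¹·s⁻¹] · [s⁻¹] = kg·m⁻¹·s⁻²
  (2) [kg·m²·s⁻¹] / [m³] = kg·m⁻¹·s⁻¹
  (3) kg·m⁻¹·s⁻²
  (4) N·m⁻² = kg·m·s⁻²·m⁻² = kg·m⁻¹·s⁻²
All reduce to kg·m⁻¹·s⁻² except (2), which is kg·m⁻¹·s⁻¹.

(2)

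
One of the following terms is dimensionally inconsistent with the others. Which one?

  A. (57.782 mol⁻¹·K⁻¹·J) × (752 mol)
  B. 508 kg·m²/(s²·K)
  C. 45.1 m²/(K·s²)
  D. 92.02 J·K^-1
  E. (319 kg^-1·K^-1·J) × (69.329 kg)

C.

In SI base units:
  A. [kg·m²·s⁻²·K⁻¹·mol⁻¹] · [mol] = kg·m²·s⁻²·K⁻¹
  B. kg·m²·s⁻²·K⁻¹
  C. m²·s⁻²·K⁻¹
  D. J·K⁻¹ = N·m·K⁻¹ = kg·m²·s⁻²·K⁻¹
  E. [m²·s⁻²·K⁻¹] · [kg] = kg·m²·s⁻²·K⁻¹
All reduce to kg·m²·s⁻²·K⁻¹ except C., which is m²·s⁻²·K⁻¹.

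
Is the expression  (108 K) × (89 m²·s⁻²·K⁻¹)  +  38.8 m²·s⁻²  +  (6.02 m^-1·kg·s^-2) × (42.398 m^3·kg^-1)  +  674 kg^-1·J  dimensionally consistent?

In SI base units:
  (108 K) × (89 m²·s⁻²·K⁻¹):  [K] · [m²·s⁻²·K⁻¹] = m²·s⁻²
  38.8 m²·s⁻²:  m²·s⁻²
  (6.02 m^-1·kg·s^-2) × (42.398 m^3·kg^-1):  [kg·m⁻¹·s⁻²] · [kg⁻¹·m³] = m²·s⁻²
  674 kg^-1·J:  J·kg⁻¹ = N·m·kg⁻¹ = m²·s⁻²
Every term reduces to m²·s⁻².

Yes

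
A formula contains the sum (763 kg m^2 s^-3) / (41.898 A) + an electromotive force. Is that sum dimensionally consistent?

Expand each in SI base units:
  (763 kg m^2 s^-3) / (41.898 A):  [kg·m²·s⁻³] / [A] = kg·m²·s⁻³·A⁻¹
  an electromotive force:  [electromotive force] = kg·m²·s⁻³·A⁻¹
Both are kg·m²·s⁻³·A⁻¹, so they have the same dimensions and can be added.

Yes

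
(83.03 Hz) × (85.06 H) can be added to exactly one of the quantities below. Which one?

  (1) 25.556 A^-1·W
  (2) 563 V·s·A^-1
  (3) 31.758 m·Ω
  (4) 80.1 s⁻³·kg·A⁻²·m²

Reference: [s⁻¹] · [kg·m²·s⁻²·A⁻²] = kg·m²·s⁻³·A⁻².
Each option:
  (1) W·A⁻¹ = J·s⁻¹·A⁻¹ = kg·m²·s⁻³·A⁻¹
  (2) V·s·A⁻¹ = J·C⁻¹·s·A⁻¹ = kg·m²·s⁻²·A⁻²
  (3) Ω·m = V·A⁻¹·m = kg·m³·s⁻³·A⁻²
  (4) kg·m²·s⁻³·A⁻²  ← same
Only (4) matches kg·m²·s⁻³·A⁻².

(4)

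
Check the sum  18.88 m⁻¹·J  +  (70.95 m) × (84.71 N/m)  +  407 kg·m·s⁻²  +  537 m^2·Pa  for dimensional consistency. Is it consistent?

Yes

Dimensions:
  18.88 m⁻¹·J:  J·m⁻¹ = N·m·m⁻¹ = kg·m·s⁻²
  (70.95 m) × (84.71 N/m):  [m] · [kg·s⁻²] = kg·m·s⁻²
  407 kg·m·s⁻²:  kg·m·s⁻²
  537 m^2·Pa:  Pa·m² = N·m⁻²·m² = kg·m·s⁻²
Every term reduces to kg·m·s⁻².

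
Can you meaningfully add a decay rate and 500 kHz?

Yes

In SI base units:
  a decay rate:  [decay rate] = s⁻¹
  500 kHz:  Hz = s⁻¹
Both are s⁻¹, so they have the same dimensions and can be added.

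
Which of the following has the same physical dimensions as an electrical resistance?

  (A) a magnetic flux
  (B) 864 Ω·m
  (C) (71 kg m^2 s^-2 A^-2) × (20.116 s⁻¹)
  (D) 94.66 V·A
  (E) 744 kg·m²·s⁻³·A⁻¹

(C)

Reference: [electrical resistance] = kg·m²·s⁻³·A⁻².
Each option:
  (A) [magnetic flux] = kg·m²·s⁻²·A⁻¹
  (B) Ω·m = V·A⁻¹·m = kg·m³·s⁻³·A⁻²
  (C) [kg·m²·s⁻²·A⁻²] · [s⁻¹] = kg·m²·s⁻³·A⁻²  ← same
  (D) V·A = J·C⁻¹·A = kg·m²·s⁻³
  (E) kg·m²·s⁻³·A⁻¹
Only (C) matches kg·m²·s⁻³·A⁻².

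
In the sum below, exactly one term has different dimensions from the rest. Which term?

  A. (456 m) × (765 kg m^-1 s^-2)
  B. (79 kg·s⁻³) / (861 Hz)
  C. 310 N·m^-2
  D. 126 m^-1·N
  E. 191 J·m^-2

C.

Reduce each to base SI dimensions:
  A. [m] · [kg·m⁻¹·s⁻²] = kg·s⁻²
  B. [kg·s⁻³] / [s⁻¹] = kg·s⁻²
  C. N·m⁻² = kg·m·s⁻²·m⁻² = kg·m⁻¹·s⁻²
  D. N·m⁻¹ = kg·m·s⁻²·m⁻¹ = kg·s⁻²
  E. J·m⁻² = N·m·m⁻² = kg·s⁻²
All reduce to kg·s⁻² except C., which is kg·m⁻¹·s⁻².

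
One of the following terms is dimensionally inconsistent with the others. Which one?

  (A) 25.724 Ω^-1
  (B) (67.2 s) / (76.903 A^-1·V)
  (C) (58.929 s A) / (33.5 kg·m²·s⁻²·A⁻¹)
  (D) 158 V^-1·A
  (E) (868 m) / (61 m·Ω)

Dimensions:
  (A) Ω⁻¹ = (V·A⁻¹)⁻¹ = kg⁻¹·m⁻²·s³·A²
  (B) [s] / [kg·m²·s⁻³·A⁻²] = kg⁻¹·m⁻²·s⁴·A²
  (C) [s·A] / [kg·m²·s⁻²·A⁻¹] = kg⁻¹·m⁻²·s³·A²
  (D) A·V⁻¹ = A·(J·C⁻¹)⁻¹ = kg⁻¹·m⁻²·s³·A²
  (E) [m] / [kg·m³·s⁻³·A⁻²] = kg⁻¹·m⁻²·s³·A²
All reduce to kg⁻¹·m⁻²·s³·A² except (B), which is kg⁻¹·m⁻²·s⁴·A².

(B)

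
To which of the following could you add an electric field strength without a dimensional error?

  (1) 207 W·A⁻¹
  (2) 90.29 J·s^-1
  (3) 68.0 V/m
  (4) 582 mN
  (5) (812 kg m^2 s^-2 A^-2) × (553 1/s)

(3)

Reference: [electric field strength] = kg·m·s⁻³·A⁻¹.
Each option:
  (1) W·A⁻¹ = J·s⁻¹·A⁻¹ = kg·m²·s⁻³·A⁻¹
  (2) J·s⁻¹ = N·m·s⁻¹ = kg·m²·s⁻³
  (3) V·m⁻¹ = J·C⁻¹·m⁻¹ = kg·m·s⁻³·A⁻¹  ← same
  (4) N = kg·m·s⁻²
  (5) [kg·m²·s⁻²·A⁻²] · [s⁻¹] = kg·m²·s⁻³·A⁻²
Only (3) matches kg·m·s⁻³·A⁻¹.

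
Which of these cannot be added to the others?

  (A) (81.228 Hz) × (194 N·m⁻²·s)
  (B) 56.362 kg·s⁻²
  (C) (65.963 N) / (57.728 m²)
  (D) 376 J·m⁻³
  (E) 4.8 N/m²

In SI base units:
  (A) [s⁻¹] · [kg·m⁻¹·s⁻¹] = kg·m⁻¹·s⁻²
  (B) kg·s⁻²
  (C) [kg·m·s⁻²] / [m²] = kg·m⁻¹·s⁻²
  (D) J·m⁻³ = N·m·m⁻³ = kg·m⁻¹·s⁻²
  (E) N·m⁻² = kg·m·s⁻²·m⁻² = kg·m⁻¹·s⁻²
All reduce to kg·m⁻¹·s⁻² except (B), which is kg·s⁻².

(B)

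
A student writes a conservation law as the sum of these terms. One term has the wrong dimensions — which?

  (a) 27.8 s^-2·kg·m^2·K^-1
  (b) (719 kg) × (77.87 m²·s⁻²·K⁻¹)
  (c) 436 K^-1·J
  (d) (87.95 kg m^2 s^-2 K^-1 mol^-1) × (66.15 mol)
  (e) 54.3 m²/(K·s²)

Reduce each to base SI dimensions:
  (a) kg·m²·s⁻²·K⁻¹
  (b) [kg] · [m²·s⁻²·K⁻¹] = kg·m²·s⁻²·K⁻¹
  (c) J·K⁻¹ = N·m·K⁻¹ = kg·m²·s⁻²·K⁻¹
  (d) [kg·m²·s⁻²·K⁻¹·mol⁻¹] · [mol] = kg·m²·s⁻²·K⁻¹
  (e) m²·s⁻²·K⁻¹
All reduce to kg·m²·s⁻²·K⁻¹ except (e), which is m²·s⁻²·K⁻¹.

(e)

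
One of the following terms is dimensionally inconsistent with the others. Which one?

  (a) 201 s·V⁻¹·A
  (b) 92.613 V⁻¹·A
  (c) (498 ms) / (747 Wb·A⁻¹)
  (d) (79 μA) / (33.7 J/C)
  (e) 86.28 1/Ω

Dimensions:
  (a) A·s·V⁻¹ = A·s·(J·C⁻¹)⁻¹ = kg⁻¹·m⁻²·s⁴·A²
  (b) A·V⁻¹ = A·(J·C⁻¹)⁻¹ = kg⁻¹·m⁻²·s³·A²
  (c) [s] / [kg·m²·s⁻²·A⁻²] = kg⁻¹·m⁻²·s³·A²
  (d) [A] / [kg·m²·s⁻³·A⁻¹] = kg⁻¹·m⁻²·s³·A²
  (e) Ω⁻¹ = (V·A⁻¹)⁻¹ = kg⁻¹·m⁻²·s³·A²
All reduce to kg⁻¹·m⁻²·s³·A² except (a), which is kg⁻¹·m⁻²·s⁴·A².

(a)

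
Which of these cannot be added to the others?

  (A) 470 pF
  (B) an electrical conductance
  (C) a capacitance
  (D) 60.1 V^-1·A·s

(B)

In SI base units:
  (A) F = C·V⁻¹ = kg⁻¹·m⁻²·s⁴·A²
  (B) [electrical conductance] = kg⁻¹·m⁻²·s³·A²
  (C) [capacitance] = kg⁻¹·m⁻²·s⁴·A²
  (D) A·s·V⁻¹ = A·s·(J·C⁻¹)⁻¹ = kg⁻¹·m⁻²·s⁴·A²
All reduce to kg⁻¹·m⁻²·s⁴·A² except (B), which is kg⁻¹·m⁻²·s³·A².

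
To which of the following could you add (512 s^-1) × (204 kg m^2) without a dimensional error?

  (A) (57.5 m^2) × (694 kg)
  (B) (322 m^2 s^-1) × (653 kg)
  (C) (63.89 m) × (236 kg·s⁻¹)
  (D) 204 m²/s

Reference: [s⁻¹] · [kg·m²] = kg·m²·s⁻¹.
Each option:
  (A) [m²] · [kg] = kg·m²
  (B) [m²·s⁻¹] · [kg] = kg·m²·s⁻¹  ← same
  (C) [m] · [kg·s⁻¹] = kg·m·s⁻¹
  (D) m²·s⁻¹
Only (B) matches kg·m²·s⁻¹.

(B)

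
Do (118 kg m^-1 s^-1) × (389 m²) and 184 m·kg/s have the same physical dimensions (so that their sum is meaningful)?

Yes

In SI base units:
  (118 kg m^-1 s^-1) × (389 m²):  [kg·m⁻¹·s⁻¹] · [m²] = kg·m·s⁻¹
  184 m·kg/s:  kg·m·s⁻¹
Both are kg·m·s⁻¹, so they have the same dimensions and can be added.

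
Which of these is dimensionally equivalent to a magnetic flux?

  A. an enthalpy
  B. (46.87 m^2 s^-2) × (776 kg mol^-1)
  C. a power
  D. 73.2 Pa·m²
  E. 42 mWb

E.

Reference: [magnetic flux] = kg·m²·s⁻²·A⁻¹.
Each option:
  A. [enthalpy] = kg·m²·s⁻²
  B. [m²·s⁻²] · [kg·mol⁻¹] = kg·m²·s⁻²·mol⁻¹
  C. [power] = kg·m²·s⁻³
  D. Pa·m² = N·m⁻²·m² = kg·m·s⁻²
  E. Wb = V·s = kg·m²·s⁻²·A⁻¹  ← same
Only E. matches kg·m²·s⁻²·A⁻¹.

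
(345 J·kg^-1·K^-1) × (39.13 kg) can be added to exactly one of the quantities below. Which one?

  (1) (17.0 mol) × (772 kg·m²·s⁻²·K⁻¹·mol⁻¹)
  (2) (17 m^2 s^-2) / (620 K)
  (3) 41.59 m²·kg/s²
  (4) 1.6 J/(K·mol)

(1)

Reference: [m²·s⁻²·K⁻¹] · [kg] = kg·m²·s⁻²·K⁻¹.
Each option:
  (1) [mol] · [kg·m²·s⁻²·K⁻¹·mol⁻¹] = kg·m²·s⁻²·K⁻¹  ← same
  (2) [m²·s⁻²] / [K] = m²·s⁻²·K⁻¹
  (3) kg·m²·s⁻²
  (4) J·mol⁻¹·K⁻¹ = N·m·mol⁻¹·K⁻¹ = kg·m²·s⁻²·K⁻¹·mol⁻¹
Only (1) matches kg·m²·s⁻²·K⁻¹.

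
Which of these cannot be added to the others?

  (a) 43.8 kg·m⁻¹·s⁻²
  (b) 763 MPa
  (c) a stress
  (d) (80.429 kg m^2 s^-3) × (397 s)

In SI base units:
  (a) kg·m⁻¹·s⁻²
  (b) Pa = N·m⁻² = kg·m⁻¹·s⁻²
  (c) [stress] = kg·m⁻¹·s⁻²
  (d) [kg·m²·s⁻³] · [s] = kg·m²·s⁻²
All reduce to kg·m⁻¹·s⁻² except (d), which is kg·m²·s⁻².

(d)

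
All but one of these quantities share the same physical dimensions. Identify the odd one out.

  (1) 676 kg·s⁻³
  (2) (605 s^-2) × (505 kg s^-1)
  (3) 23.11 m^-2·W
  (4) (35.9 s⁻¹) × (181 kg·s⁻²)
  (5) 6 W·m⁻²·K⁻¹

Expand each in SI base units:
  (1) kg·s⁻³
  (2) [s⁻²] · [kg·s⁻¹] = kg·s⁻³
  (3) W·m⁻² = J·s⁻¹·m⁻² = kg·s⁻³
  (4) [s⁻¹] · [kg·s⁻²] = kg·s⁻³
  (5) W·m⁻²·K⁻¹ = J·s⁻¹·m⁻²·K⁻¹ = kg·s⁻³·K⁻¹
All reduce to kg·s⁻³ except (5), which is kg·s⁻³·K⁻¹.

(5)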